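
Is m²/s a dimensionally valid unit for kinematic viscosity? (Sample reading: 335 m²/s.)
Yes

kinematic viscosity has SI base units: m^2 / s
m²/s reduces to the same SI base units, so it is a valid unit for kinematic viscosity.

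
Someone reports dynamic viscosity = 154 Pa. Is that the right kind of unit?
No

dynamic viscosity has SI base units: kg / (m * s)
Pa does NOT reduce to kg / (m * s); a valid unit for dynamic viscosity would be e.g. Pa·s.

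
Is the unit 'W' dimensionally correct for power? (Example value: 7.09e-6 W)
Yes

power has SI base units: kg * m^2 / s^3
W reduces to the same SI base units, so it is a valid unit for power.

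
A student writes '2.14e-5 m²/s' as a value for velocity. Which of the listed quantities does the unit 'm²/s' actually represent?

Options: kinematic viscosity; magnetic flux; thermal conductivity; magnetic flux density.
kinematic viscosity

velocity should have units dimensionally equivalent to m / s (e.g. m/s).
The given unit 'm²/s' reduces to m^2 / s. Of the listed options, that is the dimensionality of kinematic viscosity.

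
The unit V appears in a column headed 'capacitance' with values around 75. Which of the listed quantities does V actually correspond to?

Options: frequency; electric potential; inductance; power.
electric potential

capacitance should have units dimensionally equivalent to A^2 * s^4 / (kg * m^2) (e.g. F).
The given unit 'V' reduces to kg * m^2 / (A * s^3). Of the listed options, that is the dimensionality of electric potential.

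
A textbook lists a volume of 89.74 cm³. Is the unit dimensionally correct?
Yes

volume has SI base units: m^3
cm³ reduces to the same SI base units, so it is a valid unit for volume.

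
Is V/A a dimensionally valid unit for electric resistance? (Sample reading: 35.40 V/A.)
Yes

electric resistance has SI base units: kg * m^2 / (A^2 * s^3)
V/A reduces to the same SI base units, so it is a valid unit for electric resistance.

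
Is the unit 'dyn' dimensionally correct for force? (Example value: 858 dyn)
Yes

force has SI base units: kg * m / s^2
dyn reduces to the same SI base units, so it is a valid unit for force.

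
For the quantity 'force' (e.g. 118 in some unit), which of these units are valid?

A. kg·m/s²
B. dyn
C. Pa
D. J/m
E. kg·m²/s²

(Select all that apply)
A, B, D

force has SI base units: kg * m / s^2

Checking each option against kg * m / s^2:
  A. kg·m/s²: ✓ matches
  B. dyn: ✓ matches
  C. Pa: ✗ does not match
  D. J/m: ✓ matches
  E. kg·m²/s²: ✗ does not match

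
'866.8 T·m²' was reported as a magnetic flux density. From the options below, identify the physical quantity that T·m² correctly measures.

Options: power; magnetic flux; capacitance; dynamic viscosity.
magnetic flux

magnetic flux density should have units dimensionally equivalent to kg / (A * s^2) (e.g. T).
The given unit 'T·m²' reduces to kg * m^2 / (A * s^2). Of the listed options, that is the dimensionality of magnetic flux.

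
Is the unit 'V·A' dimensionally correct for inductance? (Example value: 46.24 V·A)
No

inductance has SI base units: kg * m^2 / (A^2 * s^2)
V·A does NOT reduce to kg * m^2 / (A^2 * s^2); a valid unit for inductance would be e.g. H.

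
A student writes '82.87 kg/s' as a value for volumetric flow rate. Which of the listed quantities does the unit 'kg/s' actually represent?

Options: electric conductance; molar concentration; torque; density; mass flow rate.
mass flow rate

volumetric flow rate should have units dimensionally equivalent to m^3 / s (e.g. m³/s).
The given unit 'kg/s' reduces to kg / s. Of the listed options, that is the dimensionality of mass flow rate.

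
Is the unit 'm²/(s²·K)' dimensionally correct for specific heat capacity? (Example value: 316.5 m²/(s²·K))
Yes

specific heat capacity has SI base units: m^2 / (s^2 * K)
m²/(s²·K) reduces to the same SI base units, so it is a valid unit for specific heat capacity.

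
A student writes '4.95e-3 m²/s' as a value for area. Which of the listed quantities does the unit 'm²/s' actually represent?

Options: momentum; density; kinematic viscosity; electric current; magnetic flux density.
kinematic viscosity

area should have units dimensionally equivalent to m^2 (e.g. m²).
The given unit 'm²/s' reduces to m^2 / s. Of the listed options, that is the dimensionality of kinematic viscosity.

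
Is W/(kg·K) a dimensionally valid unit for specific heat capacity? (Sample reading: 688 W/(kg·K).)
No

specific heat capacity has SI base units: m^2 / (s^2 * K)
W/(kg·K) does NOT reduce to m^2 / (s^2 * K); a valid unit for specific heat capacity would be e.g. J/(kg·K).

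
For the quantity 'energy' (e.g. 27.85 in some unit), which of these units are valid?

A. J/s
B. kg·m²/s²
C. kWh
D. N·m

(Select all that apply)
B, C, D

energy has SI base units: kg * m^2 / s^2

Checking each option against kg * m^2 / s^2:
  A. J/s: ✗ does not match
  B. kg·m²/s²: ✓ matches
  C. kWh: ✓ matches
  D. N·m: ✓ matches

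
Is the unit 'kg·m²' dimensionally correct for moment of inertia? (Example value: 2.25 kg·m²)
Yes

moment of inertia has SI base units: kg * m^2
kg·m² reduces to the same SI base units, so it is a valid unit for moment of inertia.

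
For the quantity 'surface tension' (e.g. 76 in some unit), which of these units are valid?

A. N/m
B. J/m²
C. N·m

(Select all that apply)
A, B

surface tension has SI base units: kg / s^2

Checking each option against kg / s^2:
  A. N/m: ✓ matches
  B. J/m²: ✓ matches
  C. N·m: ✗ does not match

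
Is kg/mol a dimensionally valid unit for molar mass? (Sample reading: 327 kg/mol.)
Yes

molar mass has SI base units: kg / mol
kg/mol reduces to the same SI base units, so it is a valid unit for molar mass.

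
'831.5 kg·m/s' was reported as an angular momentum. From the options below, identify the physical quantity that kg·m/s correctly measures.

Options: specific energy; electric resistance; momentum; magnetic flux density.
momentum

angular momentum should have units dimensionally equivalent to kg * m^2 / s (e.g. kg·m²/s).
The given unit 'kg·m/s' reduces to kg * m / s. Of the listed options, that is the dimensionality of momentum.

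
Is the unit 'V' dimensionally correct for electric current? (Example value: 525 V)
No

electric current has SI base units: A
V does NOT reduce to A; a valid unit for electric current would be e.g. A.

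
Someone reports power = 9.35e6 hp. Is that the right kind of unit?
Yes

power has SI base units: kg * m^2 / s^3
hp reduces to the same SI base units, so it is a valid unit for power.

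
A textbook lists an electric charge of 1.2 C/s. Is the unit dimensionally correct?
No

electric charge has SI base units: A * s
C/s does NOT reduce to A * s; a valid unit for electric charge would be e.g. C.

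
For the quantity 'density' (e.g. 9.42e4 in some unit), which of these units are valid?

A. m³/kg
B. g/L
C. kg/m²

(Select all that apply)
B

density has SI base units: kg / m^3

Checking each option against kg / m^3:
  A. m³/kg: ✗ does not match
  B. g/L: ✓ matches
  C. kg/m²: ✗ does not match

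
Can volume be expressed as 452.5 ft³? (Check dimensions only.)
Yes

volume has SI base units: m^3
ft³ reduces to the same SI base units, so it is a valid unit for volume.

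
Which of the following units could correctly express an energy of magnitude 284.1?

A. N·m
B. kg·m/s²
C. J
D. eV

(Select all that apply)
A, C, D

energy has SI base units: kg * m^2 / s^2

Checking each option against kg * m^2 / s^2:
  A. N·m: ✓ matches
  B. kg·m/s²: ✗ does not match
  C. J: ✓ matches
  D. eV: ✓ matches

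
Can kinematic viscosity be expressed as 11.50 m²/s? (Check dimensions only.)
Yes

kinematic viscosity has SI base units: m^2 / s
m²/s reduces to the same SI base units, so it is a valid unit for kinematic viscosity.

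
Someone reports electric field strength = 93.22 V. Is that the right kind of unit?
No

electric field strength has SI base units: kg * m / (A * s^3)
V does NOT reduce to kg * m / (A * s^3); a valid unit for electric field strength would be e.g. V/m.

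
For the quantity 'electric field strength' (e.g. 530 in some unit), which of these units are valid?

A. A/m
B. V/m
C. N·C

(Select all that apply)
B

electric field strength has SI base units: kg * m / (A * s^3)

Checking each option against kg * m / (A * s^3):
  A. A/m: ✗ does not match
  B. V/m: ✓ matches
  C. N·C: ✗ does not match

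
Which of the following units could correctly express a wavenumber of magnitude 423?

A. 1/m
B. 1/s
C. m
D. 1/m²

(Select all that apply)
A

wavenumber has SI base units: 1 / m

Checking each option against 1 / m:
  A. 1/m: ✓ matches
  B. 1/s: ✗ does not match
  C. m: ✗ does not match
  D. 1/m²: ✗ does not match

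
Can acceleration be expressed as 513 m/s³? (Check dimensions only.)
No

acceleration has SI base units: m / s^2
m/s³ does NOT reduce to m / s^2; a valid unit for acceleration would be e.g. m/s².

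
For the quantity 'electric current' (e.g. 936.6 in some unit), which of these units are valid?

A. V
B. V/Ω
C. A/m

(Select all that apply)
B

electric current has SI base units: A

Checking each option against A:
  A. V: ✗ does not match
  B. V/Ω: ✓ matches
  C. A/m: ✗ does not match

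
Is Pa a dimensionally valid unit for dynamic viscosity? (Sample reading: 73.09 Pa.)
No

dynamic viscosity has SI base units: kg / (m * s)
Pa does NOT reduce to kg / (m * s); a valid unit for dynamic viscosity would be e.g. Pa·s.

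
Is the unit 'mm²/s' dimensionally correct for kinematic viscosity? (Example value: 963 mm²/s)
Yes

kinematic viscosity has SI base units: m^2 / s
mm²/s reduces to the same SI base units, so it is a valid unit for kinematic viscosity.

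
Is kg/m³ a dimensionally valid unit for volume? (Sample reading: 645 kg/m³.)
No

volume has SI base units: m^3
kg/m³ does NOT reduce to m^3; a valid unit for volume would be e.g. m³.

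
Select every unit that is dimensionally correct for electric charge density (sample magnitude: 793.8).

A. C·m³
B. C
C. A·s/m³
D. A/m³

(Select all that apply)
C

electric charge density has SI base units: A * s / m^3

Checking each option against A * s / m^3:
  A. C·m³: ✗ does not match
  B. C: ✗ does not match
  C. A·s/m³: ✓ matches
  D. A/m³: ✗ does not match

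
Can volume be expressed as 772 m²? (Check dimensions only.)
No

volume has SI base units: m^3
m² does NOT reduce to m^3; a valid unit for volume would be e.g. m³.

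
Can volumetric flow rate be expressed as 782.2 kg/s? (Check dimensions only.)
No

volumetric flow rate has SI base units: m^3 / s
kg/s does NOT reduce to m^3 / s; a valid unit for volumetric flow rate would be e.g. m³/s.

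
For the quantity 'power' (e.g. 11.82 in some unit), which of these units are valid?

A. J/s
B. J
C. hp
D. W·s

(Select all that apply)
A, C

power has SI base units: kg * m^2 / s^3

Checking each option against kg * m^2 / s^3:
  A. J/s: ✓ matches
  B. J: ✗ does not match
  C. hp: ✓ matches
  D. W·s: ✗ does not match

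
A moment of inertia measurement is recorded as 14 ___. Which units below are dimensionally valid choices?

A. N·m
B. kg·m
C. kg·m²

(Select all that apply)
C

moment of inertia has SI base units: kg * m^2

Checking each option against kg * m^2:
  A. N·m: ✗ does not match
  B. kg·m: ✗ does not match
  C. kg·m²: ✓ matches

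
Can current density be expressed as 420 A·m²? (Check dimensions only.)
No

current density has SI base units: A / m^2
A·m² does NOT reduce to A / m^2; a valid unit for current density would be e.g. A/m².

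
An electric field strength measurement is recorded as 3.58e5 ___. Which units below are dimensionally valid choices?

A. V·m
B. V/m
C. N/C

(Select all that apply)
B, C

electric field strength has SI base units: kg * m / (A * s^3)

Checking each option against kg * m / (A * s^3):
  A. V·m: ✗ does not match
  B. V/m: ✓ matches
  C. N/C: ✓ matches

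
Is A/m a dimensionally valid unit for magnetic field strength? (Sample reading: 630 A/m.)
Yes

magnetic field strength has SI base units: A / m
A/m reduces to the same SI base units, so it is a valid unit for magnetic field strength.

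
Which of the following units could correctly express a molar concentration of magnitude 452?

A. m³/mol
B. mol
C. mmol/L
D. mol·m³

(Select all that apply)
C

molar concentration has SI base units: mol / m^3

Checking each option against mol / m^3:
  A. m³/mol: ✗ does not match
  B. mol: ✗ does not match
  C. mmol/L: ✓ matches
  D. mol·m³: ✗ does not match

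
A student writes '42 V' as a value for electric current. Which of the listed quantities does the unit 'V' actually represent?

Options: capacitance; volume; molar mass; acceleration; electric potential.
electric potential

electric current should have units dimensionally equivalent to A (e.g. A).
The given unit 'V' reduces to kg * m^2 / (A * s^3). Of the listed options, that is the dimensionality of electric potential.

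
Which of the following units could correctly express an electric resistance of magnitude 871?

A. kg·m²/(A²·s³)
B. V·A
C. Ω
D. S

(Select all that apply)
A, C

electric resistance has SI base units: kg * m^2 / (A^2 * s^3)

Checking each option against kg * m^2 / (A^2 * s^3):
  A. kg·m²/(A²·s³): ✓ matches
  B. V·A: ✗ does not match
  C. Ω: ✓ matches
  D. S: ✗ does not match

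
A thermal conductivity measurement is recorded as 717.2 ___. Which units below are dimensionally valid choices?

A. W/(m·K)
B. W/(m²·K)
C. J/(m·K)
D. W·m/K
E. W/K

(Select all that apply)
A

thermal conductivity has SI base units: kg * m / (s^3 * K)

Checking each option against kg * m / (s^3 * K):
  A. W/(m·K): ✓ matches
  B. W/(m²·K): ✗ does not match
  C. J/(m·K): ✗ does not match
  D. W·m/K: ✗ does not match
  E. W/K: ✗ does not match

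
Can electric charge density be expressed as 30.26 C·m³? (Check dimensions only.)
No

electric charge density has SI base units: A * s / m^3
C·m³ does NOT reduce to A * s / m^3; a valid unit for electric charge density would be e.g. C/m³.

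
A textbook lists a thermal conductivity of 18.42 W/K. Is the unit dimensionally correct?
No

thermal conductivity has SI base units: kg * m / (s^3 * K)
W/K does NOT reduce to kg * m / (s^3 * K); a valid unit for thermal conductivity would be e.g. W/(m·K).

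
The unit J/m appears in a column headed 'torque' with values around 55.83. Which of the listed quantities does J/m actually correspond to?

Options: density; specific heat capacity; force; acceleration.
force

torque should have units dimensionally equivalent to kg * m^2 / s^2 (e.g. N·m).
The given unit 'J/m' reduces to kg * m / s^2. Of the listed options, that is the dimensionality of force.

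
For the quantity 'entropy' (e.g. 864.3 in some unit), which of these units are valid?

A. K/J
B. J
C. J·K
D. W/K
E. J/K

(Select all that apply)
E

entropy has SI base units: kg * m^2 / (s^2 * K)

Checking each option against kg * m^2 / (s^2 * K):
  A. K/J: ✗ does not match
  B. J: ✗ does not match
  C. J·K: ✗ does not match
  D. W/K: ✗ does not match
  E. J/K: ✓ matches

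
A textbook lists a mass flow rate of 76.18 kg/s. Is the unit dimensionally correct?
Yes

mass flow rate has SI base units: kg / s
kg/s reduces to the same SI base units, so it is a valid unit for mass flow rate.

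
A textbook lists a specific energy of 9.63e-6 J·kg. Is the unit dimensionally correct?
No

specific energy has SI base units: m^2 / s^2
J·kg does NOT reduce to m^2 / s^2; a valid unit for specific energy would be e.g. J/kg.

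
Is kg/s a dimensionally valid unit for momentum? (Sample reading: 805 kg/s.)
No

momentum has SI base units: kg * m / s
kg/s does NOT reduce to kg * m / s; a valid unit for momentum would be e.g. kg·m/s.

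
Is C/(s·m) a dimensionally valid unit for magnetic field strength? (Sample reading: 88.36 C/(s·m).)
Yes

magnetic field strength has SI base units: A / m
C/(s·m) reduces to the same SI base units, so it is a valid unit for magnetic field strength.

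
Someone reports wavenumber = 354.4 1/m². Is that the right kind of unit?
No

wavenumber has SI base units: 1 / m
1/m² does NOT reduce to 1 / m; a valid unit for wavenumber would be e.g. 1/m.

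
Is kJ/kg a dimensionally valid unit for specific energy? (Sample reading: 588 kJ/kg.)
Yes

specific energy has SI base units: m^2 / s^2
kJ/kg reduces to the same SI base units, so it is a valid unit for specific energy.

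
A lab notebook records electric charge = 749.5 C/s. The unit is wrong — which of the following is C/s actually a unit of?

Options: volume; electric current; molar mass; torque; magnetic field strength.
electric current

electric charge should have units dimensionally equivalent to A * s (e.g. C).
The given unit 'C/s' reduces to A. Of the listed options, that is the dimensionality of electric current.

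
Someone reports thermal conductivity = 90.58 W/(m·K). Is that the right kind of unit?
Yes

thermal conductivity has SI base units: kg * m / (s^3 * K)
W/(m·K) reduces to the same SI base units, so it is a valid unit for thermal conductivity.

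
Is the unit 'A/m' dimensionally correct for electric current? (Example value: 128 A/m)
No

electric current has SI base units: A
A/m does NOT reduce to A; a valid unit for electric current would be e.g. A.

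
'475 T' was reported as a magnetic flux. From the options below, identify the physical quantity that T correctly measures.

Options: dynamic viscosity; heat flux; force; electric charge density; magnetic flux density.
magnetic flux density

magnetic flux should have units dimensionally equivalent to kg * m^2 / (A * s^2) (e.g. Wb).
The given unit 'T' reduces to kg / (A * s^2). Of the listed options, that is the dimensionality of magnetic flux density.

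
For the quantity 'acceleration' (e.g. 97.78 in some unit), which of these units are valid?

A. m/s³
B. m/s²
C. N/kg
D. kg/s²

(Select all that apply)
B, C

acceleration has SI base units: m / s^2

Checking each option against m / s^2:
  A. m/s³: ✗ does not match
  B. m/s²: ✓ matches
  C. N/kg: ✓ matches
  D. kg/s²: ✗ does not match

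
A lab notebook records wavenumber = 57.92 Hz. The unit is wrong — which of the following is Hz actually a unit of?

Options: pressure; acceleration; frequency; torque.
frequency

wavenumber should have units dimensionally equivalent to 1 / m (e.g. 1/m).
The given unit 'Hz' reduces to 1 / s. Of the listed options, that is the dimensionality of frequency.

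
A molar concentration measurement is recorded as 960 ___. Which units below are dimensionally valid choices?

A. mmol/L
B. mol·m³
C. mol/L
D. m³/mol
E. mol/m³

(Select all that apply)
A, C, E

molar concentration has SI base units: mol / m^3

Checking each option against mol / m^3:
  A. mmol/L: ✓ matches
  B. mol·m³: ✗ does not match
  C. mol/L: ✓ matches
  D. m³/mol: ✗ does not match
  E. mol/m³: ✓ matches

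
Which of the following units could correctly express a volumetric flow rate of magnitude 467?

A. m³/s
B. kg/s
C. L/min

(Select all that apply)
A, C

volumetric flow rate has SI base units: m^3 / s

Checking each option against m^3 / s:
  A. m³/s: ✓ matches
  B. kg/s: ✗ does not match
  C. L/min: ✓ matches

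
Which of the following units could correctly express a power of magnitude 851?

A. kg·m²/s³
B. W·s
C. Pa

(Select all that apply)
A

power has SI base units: kg * m^2 / s^3

Checking each option against kg * m^2 / s^3:
  A. kg·m²/s³: ✓ matches
  B. W·s: ✗ does not match
  C. Pa: ✗ does not match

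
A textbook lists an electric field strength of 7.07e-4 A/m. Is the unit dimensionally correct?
No

electric field strength has SI base units: kg * m / (A * s^3)
A/m does NOT reduce to kg * m / (A * s^3); a valid unit for electric field strength would be e.g. V/m.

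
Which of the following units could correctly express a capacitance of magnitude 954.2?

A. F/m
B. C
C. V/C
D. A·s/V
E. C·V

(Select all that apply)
D

capacitance has SI base units: A^2 * s^4 / (kg * m^2)

Checking each option against A^2 * s^4 / (kg * m^2):
  A. F/m: ✗ does not match
  B. C: ✗ does not match
  C. V/C: ✗ does not match
  D. A·s/V: ✓ matches
  E. C·V: ✗ does not match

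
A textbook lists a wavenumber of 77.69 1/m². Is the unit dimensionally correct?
No

wavenumber has SI base units: 1 / m
1/m² does NOT reduce to 1 / m; a valid unit for wavenumber would be e.g. 1/m.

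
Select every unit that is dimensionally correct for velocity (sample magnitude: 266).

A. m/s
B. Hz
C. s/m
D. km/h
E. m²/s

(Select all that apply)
A, D

velocity has SI base units: m / s

Checking each option against m / s:
  A. m/s: ✓ matches
  B. Hz: ✗ does not match
  C. s/m: ✗ does not match
  D. km/h: ✓ matches
  E. m²/s: ✗ does not match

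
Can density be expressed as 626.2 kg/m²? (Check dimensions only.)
No

density has SI base units: kg / m^3
kg/m² does NOT reduce to kg / m^3; a valid unit for density would be e.g. kg/m³.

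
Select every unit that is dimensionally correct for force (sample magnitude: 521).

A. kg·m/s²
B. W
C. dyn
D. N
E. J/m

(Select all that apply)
A, C, D, E

force has SI base units: kg * m / s^2

Checking each option against kg * m / s^2:
  A. kg·m/s²: ✓ matches
  B. W: ✗ does not match
  C. dyn: ✓ matches
  D. N: ✓ matches
  E. J/m: ✓ matches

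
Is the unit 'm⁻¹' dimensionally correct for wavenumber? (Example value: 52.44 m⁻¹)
Yes

wavenumber has SI base units: 1 / m
m⁻¹ reduces to the same SI base units, so it is a valid unit for wavenumber.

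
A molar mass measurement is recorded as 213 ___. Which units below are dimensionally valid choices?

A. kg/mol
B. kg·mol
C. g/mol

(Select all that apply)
A, C

molar mass has SI base units: kg / mol

Checking each option against kg / mol:
  A. kg/mol: ✓ matches
  B. kg·mol: ✗ does not match
  C. g/mol: ✓ matches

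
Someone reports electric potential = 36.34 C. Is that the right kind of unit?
No

electric potential has SI base units: kg * m^2 / (A * s^3)
C does NOT reduce to kg * m^2 / (A * s^3); a valid unit for electric potential would be e.g. V.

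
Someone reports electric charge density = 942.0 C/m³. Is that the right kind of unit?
Yes

electric charge density has SI base units: A * s / m^3
C/m³ reduces to the same SI base units, so it is a valid unit for electric charge density.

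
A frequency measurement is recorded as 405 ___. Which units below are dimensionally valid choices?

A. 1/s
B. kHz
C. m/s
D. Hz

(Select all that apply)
A, B, D

frequency has SI base units: 1 / s

Checking each option against 1 / s:
  A. 1/s: ✓ matches
  B. kHz: ✓ matches
  C. m/s: ✗ does not match
  D. Hz: ✓ matches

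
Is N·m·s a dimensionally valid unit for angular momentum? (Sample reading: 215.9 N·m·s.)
Yes

angular momentum has SI base units: kg * m^2 / s
N·m·s reduces to the same SI base units, so it is a valid unit for angular momentum.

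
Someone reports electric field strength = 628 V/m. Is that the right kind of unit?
Yes

electric field strength has SI base units: kg * m / (A * s^3)
V/m reduces to the same SI base units, so it is a valid unit for electric field strength.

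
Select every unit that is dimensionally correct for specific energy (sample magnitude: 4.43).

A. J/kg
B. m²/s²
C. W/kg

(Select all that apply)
A, B

specific energy has SI base units: m^2 / s^2

Checking each option against m^2 / s^2:
  A. J/kg: ✓ matches
  B. m²/s²: ✓ matches
  C. W/kg: ✗ does not match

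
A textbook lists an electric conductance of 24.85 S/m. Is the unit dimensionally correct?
No

electric conductance has SI base units: A^2 * s^3 / (kg * m^2)
S/m does NOT reduce to A^2 * s^3 / (kg * m^2); a valid unit for electric conductance would be e.g. S.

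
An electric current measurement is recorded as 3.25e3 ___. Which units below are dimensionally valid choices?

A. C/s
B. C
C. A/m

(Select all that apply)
A

electric current has SI base units: A

Checking each option against A:
  A. C/s: ✓ matches
  B. C: ✗ does not match
  C. A/m: ✗ does not match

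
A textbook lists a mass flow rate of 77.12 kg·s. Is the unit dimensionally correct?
No

mass flow rate has SI base units: kg / s
kg·s does NOT reduce to kg / s; a valid unit for mass flow rate would be e.g. kg/s.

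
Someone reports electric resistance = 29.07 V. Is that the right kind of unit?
No

electric resistance has SI base units: kg * m^2 / (A^2 * s^3)
V does NOT reduce to kg * m^2 / (A^2 * s^3); a valid unit for electric resistance would be e.g. Ω.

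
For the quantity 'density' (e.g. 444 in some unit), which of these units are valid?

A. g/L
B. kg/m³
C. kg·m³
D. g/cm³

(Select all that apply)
A, B, D

density has SI base units: kg / m^3

Checking each option against kg / m^3:
  A. g/L: ✓ matches
  B. kg/m³: ✓ matches
  C. kg·m³: ✗ does not match
  D. g/cm³: ✓ matches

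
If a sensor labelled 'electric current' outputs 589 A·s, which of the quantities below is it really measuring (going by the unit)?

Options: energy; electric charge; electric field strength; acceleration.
electric charge

electric current should have units dimensionally equivalent to A (e.g. A).
The given unit 'A·s' reduces to A * s. Of the listed options, that is the dimensionality of electric charge.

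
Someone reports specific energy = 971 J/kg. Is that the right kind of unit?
Yes

specific energy has SI base units: m^2 / s^2
J/kg reduces to the same SI base units, so it is a valid unit for specific energy.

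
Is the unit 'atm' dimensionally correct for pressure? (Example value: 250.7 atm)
Yes

pressure has SI base units: kg / (m * s^2)
atm reduces to the same SI base units, so it is a valid unit for pressure.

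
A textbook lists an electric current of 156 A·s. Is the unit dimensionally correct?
No

electric current has SI base units: A
A·s does NOT reduce to A; a valid unit for electric current would be e.g. A.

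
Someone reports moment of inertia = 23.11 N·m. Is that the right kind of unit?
No

moment of inertia has SI base units: kg * m^2
N·m does NOT reduce to kg * m^2; a valid unit for moment of inertia would be e.g. kg·m².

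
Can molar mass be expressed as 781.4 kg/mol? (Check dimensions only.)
Yes

molar mass has SI base units: kg / mol
kg/mol reduces to the same SI base units, so it is a valid unit for molar mass.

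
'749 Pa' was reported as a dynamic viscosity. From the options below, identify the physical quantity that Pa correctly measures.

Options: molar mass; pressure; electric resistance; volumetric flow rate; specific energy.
pressure

dynamic viscosity should have units dimensionally equivalent to kg / (m * s) (e.g. Pa·s).
The given unit 'Pa' reduces to kg / (m * s^2). Of the listed options, that is the dimensionality of pressure.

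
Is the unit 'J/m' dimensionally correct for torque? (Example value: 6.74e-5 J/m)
No

torque has SI base units: kg * m^2 / s^2
J/m does NOT reduce to kg * m^2 / s^2; a valid unit for torque would be e.g. N·m.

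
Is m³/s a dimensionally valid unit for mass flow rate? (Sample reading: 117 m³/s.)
No

mass flow rate has SI base units: kg / s
m³/s does NOT reduce to kg / s; a valid unit for mass flow rate would be e.g. kg/s.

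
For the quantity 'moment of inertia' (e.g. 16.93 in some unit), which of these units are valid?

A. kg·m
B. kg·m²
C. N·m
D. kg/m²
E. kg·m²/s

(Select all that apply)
B

moment of inertia has SI base units: kg * m^2

Checking each option against kg * m^2:
  A. kg·m: ✗ does not match
  B. kg·m²: ✓ matches
  C. N·m: ✗ does not match
  D. kg/m²: ✗ does not match
  E. kg·m²/s: ✗ does not match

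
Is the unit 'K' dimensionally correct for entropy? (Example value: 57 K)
No

entropy has SI base units: kg * m^2 / (s^2 * K)
K does NOT reduce to kg * m^2 / (s^2 * K); a valid unit for entropy would be e.g. J/K.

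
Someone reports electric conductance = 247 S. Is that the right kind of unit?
Yes

electric conductance has SI base units: A^2 * s^3 / (kg * m^2)
S reduces to the same SI base units, so it is a valid unit for electric conductance.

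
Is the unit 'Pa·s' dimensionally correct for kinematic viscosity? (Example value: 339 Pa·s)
No

kinematic viscosity has SI base units: m^2 / s
Pa·s does NOT reduce to m^2 / s; a valid unit for kinematic viscosity would be e.g. m²/s.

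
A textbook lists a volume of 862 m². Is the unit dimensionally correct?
No

volume has SI base units: m^3
m² does NOT reduce to m^3; a valid unit for volume would be e.g. m³.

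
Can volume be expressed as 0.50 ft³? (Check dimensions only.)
Yes

volume has SI base units: m^3
ft³ reduces to the same SI base units, so it is a valid unit for volume.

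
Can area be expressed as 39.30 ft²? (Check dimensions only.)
Yes

area has SI base units: m^2
ft² reduces to the same SI base units, so it is a valid unit for area.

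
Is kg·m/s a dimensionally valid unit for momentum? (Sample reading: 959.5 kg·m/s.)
Yes

momentum has SI base units: kg * m / s
kg·m/s reduces to the same SI base units, so it is a valid unit for momentum.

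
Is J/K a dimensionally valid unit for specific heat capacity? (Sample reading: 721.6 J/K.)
No

specific heat capacity has SI base units: m^2 / (s^2 * K)
J/K does NOT reduce to m^2 / (s^2 * K); a valid unit for specific heat capacity would be e.g. J/(kg·K).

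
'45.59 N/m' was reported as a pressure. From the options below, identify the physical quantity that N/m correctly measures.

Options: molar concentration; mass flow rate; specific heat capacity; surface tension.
surface tension

pressure should have units dimensionally equivalent to kg / (m * s^2) (e.g. Pa).
The given unit 'N/m' reduces to kg / s^2. Of the listed options, that is the dimensionality of surface tension.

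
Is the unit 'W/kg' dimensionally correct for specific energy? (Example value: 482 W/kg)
No

specific energy has SI base units: m^2 / s^2
W/kg does NOT reduce to m^2 / s^2; a valid unit for specific energy would be e.g. J/kg.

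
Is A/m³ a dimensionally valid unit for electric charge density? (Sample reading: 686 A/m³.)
No

electric charge density has SI base units: A * s / m^3
A/m³ does NOT reduce to A * s / m^3; a valid unit for electric charge density would be e.g. C/m³.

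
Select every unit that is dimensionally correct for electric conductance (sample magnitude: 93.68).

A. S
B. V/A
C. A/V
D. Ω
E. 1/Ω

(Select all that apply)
A, C, E

electric conductance has SI base units: A^2 * s^3 / (kg * m^2)

Checking each option against A^2 * s^3 / (kg * m^2):
  A. S: ✓ matches
  B. V/A: ✗ does not match
  C. A/V: ✓ matches
  D. Ω: ✗ does not match
  E. 1/Ω: ✓ matches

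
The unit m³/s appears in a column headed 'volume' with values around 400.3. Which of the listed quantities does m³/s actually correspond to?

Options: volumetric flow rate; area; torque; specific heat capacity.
volumetric flow rate

volume should have units dimensionally equivalent to m^3 (e.g. m³).
The given unit 'm³/s' reduces to m^3 / s. Of the listed options, that is the dimensionality of volumetric flow rate.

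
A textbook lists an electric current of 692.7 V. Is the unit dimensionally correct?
No

electric current has SI base units: A
V does NOT reduce to A; a valid unit for electric current would be e.g. A.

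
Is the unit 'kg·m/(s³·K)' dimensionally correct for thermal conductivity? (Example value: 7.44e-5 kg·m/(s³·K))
Yes

thermal conductivity has SI base units: kg * m / (s^3 * K)
kg·m/(s³·K) reduces to the same SI base units, so it is a valid unit for thermal conductivity.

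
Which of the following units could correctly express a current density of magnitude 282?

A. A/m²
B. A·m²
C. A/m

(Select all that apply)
A

current density has SI base units: A / m^2

Checking each option against A / m^2:
  A. A/m²: ✓ matches
  B. A·m²: ✗ does not match
  C. A/m: ✗ does not match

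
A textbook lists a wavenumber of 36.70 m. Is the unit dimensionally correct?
No

wavenumber has SI base units: 1 / m
m does NOT reduce to 1 / m; a valid unit for wavenumber would be e.g. 1/m.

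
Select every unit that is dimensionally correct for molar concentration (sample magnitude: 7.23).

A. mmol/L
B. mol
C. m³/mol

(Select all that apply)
A

molar concentration has SI base units: mol / m^3

Checking each option against mol / m^3:
  A. mmol/L: ✓ matches
  B. mol: ✗ does not match
  C. m³/mol: ✗ does not match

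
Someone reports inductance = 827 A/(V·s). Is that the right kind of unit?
No

inductance has SI base units: kg * m^2 / (A^2 * s^2)
A/(V·s) does NOT reduce to kg * m^2 / (A^2 * s^2); a valid unit for inductance would be e.g. H.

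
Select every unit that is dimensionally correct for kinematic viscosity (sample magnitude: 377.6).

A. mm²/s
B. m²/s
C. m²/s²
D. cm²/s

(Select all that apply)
A, B, D

kinematic viscosity has SI base units: m^2 / s

Checking each option against m^2 / s:
  A. mm²/s: ✓ matches
  B. m²/s: ✓ matches
  C. m²/s²: ✗ does not match
  D. cm²/s: ✓ matches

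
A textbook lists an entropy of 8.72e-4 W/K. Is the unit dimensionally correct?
No

entropy has SI base units: kg * m^2 / (s^2 * K)
W/K does NOT reduce to kg * m^2 / (s^2 * K); a valid unit for entropy would be e.g. J/K.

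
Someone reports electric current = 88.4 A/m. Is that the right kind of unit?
No

electric current has SI base units: A
A/m does NOT reduce to A; a valid unit for electric current would be e.g. A.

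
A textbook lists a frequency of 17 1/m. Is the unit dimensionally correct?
No

frequency has SI base units: 1 / s
1/m does NOT reduce to 1 / s; a valid unit for frequency would be e.g. Hz.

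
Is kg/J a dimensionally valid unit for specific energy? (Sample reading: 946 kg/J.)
No

specific energy has SI base units: m^2 / s^2
kg/J does NOT reduce to m^2 / s^2; a valid unit for specific energy would be e.g. J/kg.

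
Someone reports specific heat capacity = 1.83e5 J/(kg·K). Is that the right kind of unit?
Yes

specific heat capacity has SI base units: m^2 / (s^2 * K)
J/(kg·K) reduces to the same SI base units, so it is a valid unit for specific heat capacity.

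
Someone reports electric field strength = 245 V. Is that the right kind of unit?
No

electric field strength has SI base units: kg * m / (A * s^3)
V does NOT reduce to kg * m / (A * s^3); a valid unit for electric field strength would be e.g. V/m.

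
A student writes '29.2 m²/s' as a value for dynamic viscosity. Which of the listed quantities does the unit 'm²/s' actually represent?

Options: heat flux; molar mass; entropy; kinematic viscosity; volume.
kinematic viscosity

dynamic viscosity should have units dimensionally equivalent to kg / (m * s) (e.g. Pa·s).
The given unit 'm²/s' reduces to m^2 / s. Of the listed options, that is the dimensionality of kinematic viscosity.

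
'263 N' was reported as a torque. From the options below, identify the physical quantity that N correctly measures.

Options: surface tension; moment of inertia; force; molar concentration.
force

torque should have units dimensionally equivalent to kg * m^2 / s^2 (e.g. N·m).
The given unit 'N' reduces to kg * m / s^2. Of the listed options, that is the dimensionality of force.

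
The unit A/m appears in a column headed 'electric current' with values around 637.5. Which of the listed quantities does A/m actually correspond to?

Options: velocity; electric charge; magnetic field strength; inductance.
magnetic field strength

electric current should have units dimensionally equivalent to A (e.g. A).
The given unit 'A/m' reduces to A / m. Of the listed options, that is the dimensionality of magnetic field strength.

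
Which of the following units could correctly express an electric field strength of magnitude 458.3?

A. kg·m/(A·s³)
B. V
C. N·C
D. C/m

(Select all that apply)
A

electric field strength has SI base units: kg * m / (A * s^3)

Checking each option against kg * m / (A * s^3):
  A. kg·m/(A·s³): ✓ matches
  B. V: ✗ does not match
  C. N·C: ✗ does not match
  D. C/m: ✗ does not match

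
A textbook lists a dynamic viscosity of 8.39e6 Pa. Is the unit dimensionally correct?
No

dynamic viscosity has SI base units: kg / (m * s)
Pa does NOT reduce to kg / (m * s); a valid unit for dynamic viscosity would be e.g. Pa·s.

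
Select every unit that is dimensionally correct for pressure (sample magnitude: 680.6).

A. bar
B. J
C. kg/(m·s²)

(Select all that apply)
A, C

pressure has SI base units: kg / (m * s^2)

Checking each option against kg / (m * s^2):
  A. bar: ✓ matches
  B. J: ✗ does not match
  C. kg/(m·s²): ✓ matches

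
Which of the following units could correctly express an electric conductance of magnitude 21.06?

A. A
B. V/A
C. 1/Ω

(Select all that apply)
C

electric conductance has SI base units: A^2 * s^3 / (kg * m^2)

Checking each option against A^2 * s^3 / (kg * m^2):
  A. A: ✗ does not match
  B. V/A: ✗ does not match
  C. 1/Ω: ✓ matches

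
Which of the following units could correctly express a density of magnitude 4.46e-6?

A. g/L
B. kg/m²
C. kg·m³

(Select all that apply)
A

density has SI base units: kg / m^3

Checking each option against kg / m^3:
  A. g/L: ✓ matches
  B. kg/m²: ✗ does not match
  C. kg·m³: ✗ does not match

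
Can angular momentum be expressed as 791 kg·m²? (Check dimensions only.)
No

angular momentum has SI base units: kg * m^2 / s
kg·m² does NOT reduce to kg * m^2 / s; a valid unit for angular momentum would be e.g. kg·m²/s.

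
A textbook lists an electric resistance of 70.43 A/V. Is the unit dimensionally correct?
No

electric resistance has SI base units: kg * m^2 / (A^2 * s^3)
A/V does NOT reduce to kg * m^2 / (A^2 * s^3); a valid unit for electric resistance would be e.g. Ω.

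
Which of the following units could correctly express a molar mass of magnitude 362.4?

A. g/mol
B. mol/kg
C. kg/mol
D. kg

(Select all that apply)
A, C

molar mass has SI base units: kg / mol

Checking each option against kg / mol:
  A. g/mol: ✓ matches
  B. mol/kg: ✗ does not match
  C. kg/mol: ✓ matches
  D. kg: ✗ does not match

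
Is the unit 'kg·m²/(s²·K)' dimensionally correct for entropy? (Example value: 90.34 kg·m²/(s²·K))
Yes

entropy has SI base units: kg * m^2 / (s^2 * K)
kg·m²/(s²·K) reduces to the same SI base units, so it is a valid unit for entropy.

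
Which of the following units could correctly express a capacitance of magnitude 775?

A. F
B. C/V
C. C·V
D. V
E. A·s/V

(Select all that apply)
A, B, E

capacitance has SI base units: A^2 * s^4 / (kg * m^2)

Checking each option against A^2 * s^4 / (kg * m^2):
  A. F: ✓ matches
  B. C/V: ✓ matches
  C. C·V: ✗ does not match
  D. V: ✗ does not match
  E. A·s/V: ✓ matches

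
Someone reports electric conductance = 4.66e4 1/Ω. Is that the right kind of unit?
Yes

electric conductance has SI base units: A^2 * s^3 / (kg * m^2)
1/Ω reduces to the same SI base units, so it is a valid unit for electric conductance.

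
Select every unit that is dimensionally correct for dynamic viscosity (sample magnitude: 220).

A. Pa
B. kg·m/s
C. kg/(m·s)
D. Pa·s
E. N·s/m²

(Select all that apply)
C, D, E

dynamic viscosity has SI base units: kg / (m * s)

Checking each option against kg / (m * s):
  A. Pa: ✗ does not match
  B. kg·m/s: ✗ does not match
  C. kg/(m·s): ✓ matches
  D. Pa·s: ✓ matches
  E. N·s/m²: ✓ matches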